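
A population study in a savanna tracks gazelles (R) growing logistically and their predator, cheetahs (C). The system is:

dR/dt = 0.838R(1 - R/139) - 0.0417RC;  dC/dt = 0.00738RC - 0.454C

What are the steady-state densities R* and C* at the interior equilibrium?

From dC/dt = 0 with C > 0: 0.00738R* = 0.454, so R* = 61.5.
Substitute into dR/dt = 0: 0.838(1 - 61.5/139) = 0.0417C*.
The bracket is 0.557, giving C* = 0.467/0.0417 = 11.2.

R* ≈ 61.5, C* ≈ 11.2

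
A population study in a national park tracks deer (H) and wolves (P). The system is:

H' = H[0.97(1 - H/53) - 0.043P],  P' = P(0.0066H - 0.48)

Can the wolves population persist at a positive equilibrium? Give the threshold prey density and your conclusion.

Threshold H = 72.7; K < 72.7, so no, the predator goes extinct.

The predator equation gives dP/dt > 0 only when H > 0.48/0.0066 = 72.7.
Without the predator, H → K = 53. Since 53 < 72.7, the predator cannot invade.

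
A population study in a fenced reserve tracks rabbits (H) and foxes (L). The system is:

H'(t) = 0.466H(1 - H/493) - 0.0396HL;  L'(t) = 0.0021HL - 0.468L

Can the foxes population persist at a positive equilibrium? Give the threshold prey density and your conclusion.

Threshold H = 223; K > 223, so yes, the predator persists.

The predator equation gives dL/dt > 0 only when H > 0.468/0.0021 = 223.
Without the predator, H → K = 493. Since 493 > 223, the predator can invade and persist.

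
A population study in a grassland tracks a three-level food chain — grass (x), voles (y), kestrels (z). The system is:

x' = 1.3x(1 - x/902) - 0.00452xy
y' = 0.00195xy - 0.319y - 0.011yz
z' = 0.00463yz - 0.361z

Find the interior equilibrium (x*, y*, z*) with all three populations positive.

From dz/dt = 0: 0.00463y* = 0.361, so y* = 78.
From dx/dt = 0: 1.3(1 - x*/902) = 0.00452·78, giving x* = 902·(1 - 0.271) = 657.
From dy/dt = 0: 0.00195·657 - 0.319 = 0.011z*, so z* = 0.963/0.011 = 87.6.

x* ≈ 657, y* ≈ 78, z* ≈ 87.6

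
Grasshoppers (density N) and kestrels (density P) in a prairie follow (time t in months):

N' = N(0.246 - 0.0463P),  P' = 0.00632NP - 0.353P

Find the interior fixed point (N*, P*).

Set dP/dt = 0 with P > 0: 0.00632N - 0.353 = 0, so N* = 0.353/0.00632 = 55.9.
Set dN/dt = 0 with N > 0: 0.246 - 0.0463P = 0, so P* = 0.246/0.0463 = 5.31.

N* ≈ 55.9, P* ≈ 5.31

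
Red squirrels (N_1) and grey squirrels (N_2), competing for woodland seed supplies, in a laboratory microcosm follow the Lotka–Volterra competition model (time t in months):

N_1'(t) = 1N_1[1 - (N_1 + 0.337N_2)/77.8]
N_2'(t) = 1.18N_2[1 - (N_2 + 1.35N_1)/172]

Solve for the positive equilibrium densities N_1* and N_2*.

N_1* ≈ 36.4, N_2* ≈ 123

Setting both brackets to zero gives the nullclines N_1 + 0.337N_2 = 77.8 and 1.35N_1 + N_2 = 172.
Substituting N_2 = 172 - 1.35N_1 into the first: N_1(1 - 0.337·1.35) = 77.8 - 0.337·172.
So N_1* = 19.8/0.545 = 36.4, and then N_2* = 172 - 1.35·36.4 = 123.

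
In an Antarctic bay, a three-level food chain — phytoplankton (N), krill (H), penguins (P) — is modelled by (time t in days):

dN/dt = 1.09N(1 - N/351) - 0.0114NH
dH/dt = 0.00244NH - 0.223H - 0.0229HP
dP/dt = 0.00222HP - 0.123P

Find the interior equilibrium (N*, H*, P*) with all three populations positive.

From dP/dt = 0: 0.00222H* = 0.123, so H* = 55.4.
From dN/dt = 0: 1.09(1 - N*/351) = 0.0114·55.4, giving N* = 351·(1 - 0.579) = 148.
From dH/dt = 0: 0.00244·148 - 0.223 = 0.0229P*, so P* = 0.137/0.0229 = 5.99.

N* ≈ 148, H* ≈ 55.4, P* ≈ 5.99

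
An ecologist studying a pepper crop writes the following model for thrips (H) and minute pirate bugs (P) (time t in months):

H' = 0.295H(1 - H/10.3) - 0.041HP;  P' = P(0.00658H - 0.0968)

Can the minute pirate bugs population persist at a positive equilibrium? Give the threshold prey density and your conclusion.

Threshold H = 14.7; K < 14.7, so no, the predator goes extinct.

The predator equation gives dP/dt > 0 only when H > 0.0968/0.00658 = 14.7.
Without the predator, H → K = 10.3. Since 10.3 < 14.7, the predator cannot invade.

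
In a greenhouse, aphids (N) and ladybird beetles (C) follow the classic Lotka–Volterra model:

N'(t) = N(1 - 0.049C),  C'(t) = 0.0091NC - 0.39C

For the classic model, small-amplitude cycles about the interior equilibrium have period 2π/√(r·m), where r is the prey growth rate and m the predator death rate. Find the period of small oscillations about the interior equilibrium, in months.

Here r = 1 and m = 0.39, so r·m = 0.39.
ω = √0.39 = 0.624 per month, hence T = 2π/ω ≈ 10.1 months.

T ≈ 10.1 months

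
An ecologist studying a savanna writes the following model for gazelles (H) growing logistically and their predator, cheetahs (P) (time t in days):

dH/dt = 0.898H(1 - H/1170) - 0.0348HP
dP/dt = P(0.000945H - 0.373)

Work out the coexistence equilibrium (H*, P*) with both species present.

H* ≈ 395, P* ≈ 17.1

From dP/dt = 0 with P > 0: 0.000945H* = 0.373, so H* = 395.
Substitute into dH/dt = 0: 0.898(1 - 395/1170) = 0.0348P*.
The bracket is 0.663, giving P* = 0.595/0.0348 = 17.1.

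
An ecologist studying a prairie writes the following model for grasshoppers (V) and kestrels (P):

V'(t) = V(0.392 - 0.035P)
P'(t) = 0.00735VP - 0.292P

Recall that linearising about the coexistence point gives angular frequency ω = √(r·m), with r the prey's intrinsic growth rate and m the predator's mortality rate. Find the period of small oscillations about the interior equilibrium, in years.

T ≈ 18.6 years

Here r = 0.392 and m = 0.292, so r·m = 0.114.
ω = √0.114 = 0.338 per year, hence T = 2π/ω ≈ 18.6 years.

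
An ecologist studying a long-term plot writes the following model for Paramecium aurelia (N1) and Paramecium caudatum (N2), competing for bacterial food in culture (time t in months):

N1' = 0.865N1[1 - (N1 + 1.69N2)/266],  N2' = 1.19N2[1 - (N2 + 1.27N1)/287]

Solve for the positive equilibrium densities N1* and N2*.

N1* ≈ 191, N2* ≈ 44.3

Setting both brackets to zero gives the nullclines N1 + 1.69N2 = 266 and 1.27N1 + N2 = 287.
Substituting N2 = 287 - 1.27N1 into the first: N1(1 - 1.69·1.27) = 266 - 1.69·287.
So N1* = -219/-1.15 = 191, and then N2* = 287 - 1.27·191 = 44.3.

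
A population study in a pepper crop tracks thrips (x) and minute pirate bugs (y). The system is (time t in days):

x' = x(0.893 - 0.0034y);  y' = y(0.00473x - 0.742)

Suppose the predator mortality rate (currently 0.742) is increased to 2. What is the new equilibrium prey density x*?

x* ≈ 423

At the interior fixed point, setting dy/dt = 0 with y > 0 fixes x* = (predator death rate)/(xy coefficient) — independent of the other coefficients.
With the change, x* = 2/0.00473 = 423; it rises from 157.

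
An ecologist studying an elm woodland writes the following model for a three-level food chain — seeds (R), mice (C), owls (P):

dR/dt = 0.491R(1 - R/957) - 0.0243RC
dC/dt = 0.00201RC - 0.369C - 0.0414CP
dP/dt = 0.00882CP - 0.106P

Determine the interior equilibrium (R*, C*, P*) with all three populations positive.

R* ≈ 388, C* ≈ 12, P* ≈ 9.91

From dP/dt = 0: 0.00882C* = 0.106, so C* = 12.
From dR/dt = 0: 0.491(1 - R*/957) = 0.0243·12, giving R* = 957·(1 - 0.595) = 388.
From dC/dt = 0: 0.00201·388 - 0.369 = 0.0414P*, so P* = 0.41/0.0414 = 9.91.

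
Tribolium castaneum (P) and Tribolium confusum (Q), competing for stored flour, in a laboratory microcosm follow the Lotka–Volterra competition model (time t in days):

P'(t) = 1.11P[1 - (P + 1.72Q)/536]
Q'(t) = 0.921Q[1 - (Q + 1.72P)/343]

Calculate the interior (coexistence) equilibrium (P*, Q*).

Setting both brackets to zero gives the nullclines P + 1.72Q = 536 and 1.72P + Q = 343.
Substituting Q = 343 - 1.72P into the first: P(1 - 1.72·1.72) = 536 - 1.72·343.
So P* = -54/-1.96 = 27.6, and then Q* = 343 - 1.72·27.6 = 296.

P* ≈ 27.6, Q* ≈ 296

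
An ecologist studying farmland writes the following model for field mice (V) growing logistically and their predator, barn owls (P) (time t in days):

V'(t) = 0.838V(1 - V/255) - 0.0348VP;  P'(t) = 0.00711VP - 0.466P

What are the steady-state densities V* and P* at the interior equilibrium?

From dP/dt = 0 with P > 0: 0.00711V* = 0.466, so V* = 65.5.
Substitute into dV/dt = 0: 0.838(1 - 65.5/255) = 0.0348P*.
The bracket is 0.743, giving P* = 0.623/0.0348 = 17.9.

V* ≈ 65.5, P* ≈ 17.9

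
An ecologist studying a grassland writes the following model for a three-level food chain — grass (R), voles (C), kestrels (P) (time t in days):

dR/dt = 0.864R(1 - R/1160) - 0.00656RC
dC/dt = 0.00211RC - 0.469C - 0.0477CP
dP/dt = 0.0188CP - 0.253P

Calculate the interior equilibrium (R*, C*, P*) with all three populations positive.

R* ≈ 1040, C* ≈ 13.5, P* ≈ 36.2

From dP/dt = 0: 0.0188C* = 0.253, so C* = 13.5.
From dR/dt = 0: 0.864(1 - R*/1160) = 0.00656·13.5, giving R* = 1160·(1 - 0.102) = 1040.
From dC/dt = 0: 0.00211·1040 - 0.469 = 0.0477P*, so P* = 1.73/0.0477 = 36.2.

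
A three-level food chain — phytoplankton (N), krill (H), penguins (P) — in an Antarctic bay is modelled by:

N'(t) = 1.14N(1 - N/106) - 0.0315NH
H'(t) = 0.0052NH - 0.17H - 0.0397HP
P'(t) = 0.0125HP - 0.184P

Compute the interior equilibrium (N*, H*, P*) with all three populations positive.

N* ≈ 62.9, H* ≈ 14.7, P* ≈ 3.95

From dP/dt = 0: 0.0125H* = 0.184, so H* = 14.7.
From dN/dt = 0: 1.14(1 - N*/106) = 0.0315·14.7, giving N* = 106·(1 - 0.407) = 62.9.
From dH/dt = 0: 0.0052·62.9 - 0.17 = 0.0397P*, so P* = 0.157/0.0397 = 3.95.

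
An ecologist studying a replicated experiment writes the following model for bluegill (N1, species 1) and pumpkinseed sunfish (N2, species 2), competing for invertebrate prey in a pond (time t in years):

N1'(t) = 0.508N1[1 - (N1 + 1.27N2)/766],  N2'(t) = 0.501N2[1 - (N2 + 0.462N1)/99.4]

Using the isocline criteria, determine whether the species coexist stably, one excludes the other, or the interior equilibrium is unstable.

Compare the nullcline intercepts: K1/α12 = 766/1.27 = 603 > K2 = 99.4; K2/α21 = 99.4/0.462 = 215 < K1 = 766.
Since the inequalities point opposite ways, species 1 can invade but species 2 cannot.

species 1 excludes species 2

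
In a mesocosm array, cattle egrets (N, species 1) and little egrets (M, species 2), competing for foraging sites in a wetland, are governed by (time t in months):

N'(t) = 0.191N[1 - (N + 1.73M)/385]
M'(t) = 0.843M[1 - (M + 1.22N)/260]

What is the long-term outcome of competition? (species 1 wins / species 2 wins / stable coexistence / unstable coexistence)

Compare the nullcline intercepts: K1/α12 = 385/1.73 = 223 < K2 = 260; K2/α21 = 260/1.22 = 213 < K1 = 385.
Since both are reversed, neither can invade when rare; the interior point is a saddle.

unstable coexistence (outcome depends on initial conditions)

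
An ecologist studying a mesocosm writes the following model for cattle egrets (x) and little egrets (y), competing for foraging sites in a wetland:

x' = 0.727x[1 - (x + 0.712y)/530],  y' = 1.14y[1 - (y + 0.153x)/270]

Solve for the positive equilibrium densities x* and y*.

x* ≈ 379, y* ≈ 212

Setting both brackets to zero gives the nullclines x + 0.712y = 530 and 0.153x + y = 270.
Substituting y = 270 - 0.153x into the first: x(1 - 0.712·0.153) = 530 - 0.712·270.
So x* = 338/0.891 = 379, and then y* = 270 - 0.153·379 = 212.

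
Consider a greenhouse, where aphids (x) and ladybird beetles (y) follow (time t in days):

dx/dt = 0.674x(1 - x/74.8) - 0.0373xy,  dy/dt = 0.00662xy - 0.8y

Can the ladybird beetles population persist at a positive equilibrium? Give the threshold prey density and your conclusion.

Threshold x = 121; K < 121, so no, the predator goes extinct.

The predator equation gives dy/dt > 0 only when x > 0.8/0.00662 = 121.
Without the predator, x → K = 74.8. Since 74.8 < 121, the predator cannot invade.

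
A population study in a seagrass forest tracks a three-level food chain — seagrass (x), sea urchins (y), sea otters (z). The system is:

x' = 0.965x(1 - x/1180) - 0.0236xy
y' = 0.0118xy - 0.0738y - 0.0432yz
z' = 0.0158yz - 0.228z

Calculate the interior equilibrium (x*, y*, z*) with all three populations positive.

From dz/dt = 0: 0.0158y* = 0.228, so y* = 14.4.
From dx/dt = 0: 0.965(1 - x*/1180) = 0.0236·14.4, giving x* = 1180·(1 - 0.353) = 764.
From dy/dt = 0: 0.0118·764 - 0.0738 = 0.0432z*, so z* = 8.94/0.0432 = 207.

x* ≈ 764, y* ≈ 14.4, z* ≈ 207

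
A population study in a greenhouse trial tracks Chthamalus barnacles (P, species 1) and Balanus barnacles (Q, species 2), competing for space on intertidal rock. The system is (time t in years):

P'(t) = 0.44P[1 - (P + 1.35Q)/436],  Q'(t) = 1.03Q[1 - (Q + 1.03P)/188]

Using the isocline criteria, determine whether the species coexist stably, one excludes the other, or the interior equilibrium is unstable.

Compare the nullcline intercepts: K1/α12 = 436/1.35 = 323 > K2 = 188; K2/α21 = 188/1.03 = 183 < K1 = 436.
Since the inequalities point opposite ways, species 1 can invade but species 2 cannot.

species 1 excludes species 2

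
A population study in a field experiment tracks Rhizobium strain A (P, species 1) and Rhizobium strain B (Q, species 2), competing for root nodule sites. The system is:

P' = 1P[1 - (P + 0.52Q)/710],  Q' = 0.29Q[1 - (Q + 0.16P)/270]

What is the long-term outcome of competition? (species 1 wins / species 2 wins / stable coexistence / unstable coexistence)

Compare the nullcline intercepts: K1/α12 = 710/0.52 = 1370 > K2 = 270; K2/α21 = 270/0.16 = 1690 > K1 = 710.
Since both inequalities hold, each species can invade when rare, so the interior equilibrium is stable.

stable coexistence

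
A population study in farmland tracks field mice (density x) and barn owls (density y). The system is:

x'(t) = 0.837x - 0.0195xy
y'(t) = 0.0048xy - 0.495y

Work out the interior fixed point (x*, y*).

x* ≈ 103, y* ≈ 42.9

Set dy/dt = 0 with y > 0: 0.0048x - 0.495 = 0, so x* = 0.495/0.0048 = 103.
Set dx/dt = 0 with x > 0: 0.837 - 0.0195y = 0, so y* = 0.837/0.0195 = 42.9.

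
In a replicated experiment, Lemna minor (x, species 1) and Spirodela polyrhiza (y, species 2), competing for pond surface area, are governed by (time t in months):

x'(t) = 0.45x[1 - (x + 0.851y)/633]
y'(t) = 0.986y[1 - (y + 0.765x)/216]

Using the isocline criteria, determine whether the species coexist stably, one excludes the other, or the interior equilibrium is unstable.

Compare the nullcline intercepts: K1/α12 = 633/0.851 = 744 > K2 = 216; K2/α21 = 216/0.765 = 282 < K1 = 633.
Since the inequalities point opposite ways, species 1 can invade but species 2 cannot.

species 1 excludes species 2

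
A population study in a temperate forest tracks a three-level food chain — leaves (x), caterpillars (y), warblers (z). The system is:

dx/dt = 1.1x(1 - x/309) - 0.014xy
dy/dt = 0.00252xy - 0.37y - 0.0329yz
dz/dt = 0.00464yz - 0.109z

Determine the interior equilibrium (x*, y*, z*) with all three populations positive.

From dz/dt = 0: 0.00464y* = 0.109, so y* = 23.5.
From dx/dt = 0: 1.1(1 - x*/309) = 0.014·23.5, giving x* = 309·(1 - 0.299) = 217.
From dy/dt = 0: 0.00252·217 - 0.37 = 0.0329z*, so z* = 0.176/0.0329 = 5.35.

x* ≈ 217, y* ≈ 23.5, z* ≈ 5.35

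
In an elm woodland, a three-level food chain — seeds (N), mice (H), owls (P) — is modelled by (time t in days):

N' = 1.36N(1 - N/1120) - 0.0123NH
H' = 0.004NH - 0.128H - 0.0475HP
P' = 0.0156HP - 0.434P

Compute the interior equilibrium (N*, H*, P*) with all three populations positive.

From dP/dt = 0: 0.0156H* = 0.434, so H* = 27.8.
From dN/dt = 0: 1.36(1 - N*/1120) = 0.0123·27.8, giving N* = 1120·(1 - 0.252) = 838.
From dH/dt = 0: 0.004·838 - 0.128 = 0.0475P*, so P* = 3.22/0.0475 = 67.9.

N* ≈ 838, H* ≈ 27.8, P* ≈ 67.9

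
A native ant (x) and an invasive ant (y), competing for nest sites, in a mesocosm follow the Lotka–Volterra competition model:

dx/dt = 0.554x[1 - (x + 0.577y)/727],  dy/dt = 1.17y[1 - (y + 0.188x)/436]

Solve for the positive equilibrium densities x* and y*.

x* ≈ 533, y* ≈ 336

Setting both brackets to zero gives the nullclines x + 0.577y = 727 and 0.188x + y = 436.
Substituting y = 436 - 0.188x into the first: x(1 - 0.577·0.188) = 727 - 0.577·436.
So x* = 475/0.892 = 533, and then y* = 436 - 0.188·533 = 336.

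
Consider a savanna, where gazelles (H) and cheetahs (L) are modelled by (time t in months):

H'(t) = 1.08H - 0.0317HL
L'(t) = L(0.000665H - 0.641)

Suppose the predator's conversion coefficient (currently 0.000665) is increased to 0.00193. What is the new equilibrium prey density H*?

At the interior fixed point, setting dL/dt = 0 with L > 0 fixes H* = (predator death rate)/(HL coefficient) — independent of the other coefficients.
With the change, H* = 0.641/0.00193 = 332; it falls from 964.

H* ≈ 332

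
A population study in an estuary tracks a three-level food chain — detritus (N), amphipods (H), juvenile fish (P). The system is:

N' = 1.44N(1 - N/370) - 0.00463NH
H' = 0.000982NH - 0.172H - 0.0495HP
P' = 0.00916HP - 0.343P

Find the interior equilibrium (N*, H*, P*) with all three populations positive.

From dP/dt = 0: 0.00916H* = 0.343, so H* = 37.4.
From dN/dt = 0: 1.44(1 - N*/370) = 0.00463·37.4, giving N* = 370·(1 - 0.12) = 325.
From dH/dt = 0: 0.000982·325 - 0.172 = 0.0495P*, so P* = 0.148/0.0495 = 2.98.

N* ≈ 325, H* ≈ 37.4, P* ≈ 2.98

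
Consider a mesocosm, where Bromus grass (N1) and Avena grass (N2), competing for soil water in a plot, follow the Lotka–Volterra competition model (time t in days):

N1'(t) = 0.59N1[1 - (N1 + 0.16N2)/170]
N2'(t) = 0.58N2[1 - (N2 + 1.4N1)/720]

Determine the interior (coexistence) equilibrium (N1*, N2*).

N1* ≈ 70.6, N2* ≈ 621

Setting both brackets to zero gives the nullclines N1 + 0.16N2 = 170 and 1.4N1 + N2 = 720.
Substituting N2 = 720 - 1.4N1 into the first: N1(1 - 0.16·1.4) = 170 - 0.16·720.
So N1* = 54.8/0.776 = 70.6, and then N2* = 720 - 1.4·70.6 = 621.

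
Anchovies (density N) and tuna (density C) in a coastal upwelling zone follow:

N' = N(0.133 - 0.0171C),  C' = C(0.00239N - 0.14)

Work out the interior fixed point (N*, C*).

N* ≈ 58.6, C* ≈ 7.78

Set dC/dt = 0 with C > 0: 0.00239N - 0.14 = 0, so N* = 0.14/0.00239 = 58.6.
Set dN/dt = 0 with N > 0: 0.133 - 0.0171C = 0, so C* = 0.133/0.0171 = 7.78.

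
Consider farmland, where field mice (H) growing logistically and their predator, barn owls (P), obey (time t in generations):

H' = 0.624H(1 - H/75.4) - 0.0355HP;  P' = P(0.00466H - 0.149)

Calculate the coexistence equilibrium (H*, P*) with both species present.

From dP/dt = 0 with P > 0: 0.00466H* = 0.149, so H* = 32.
Substitute into dH/dt = 0: 0.624(1 - 32/75.4) = 0.0355P*.
The bracket is 0.576, giving P* = 0.359/0.0355 = 10.1.

H* ≈ 32, P* ≈ 10.1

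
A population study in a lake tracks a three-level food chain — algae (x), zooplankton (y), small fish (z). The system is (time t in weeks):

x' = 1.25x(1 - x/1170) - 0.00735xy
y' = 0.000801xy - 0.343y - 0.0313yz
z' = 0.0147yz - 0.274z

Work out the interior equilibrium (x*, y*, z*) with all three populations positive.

From dz/dt = 0: 0.0147y* = 0.274, so y* = 18.6.
From dx/dt = 0: 1.25(1 - x*/1170) = 0.00735·18.6, giving x* = 1170·(1 - 0.11) = 1040.
From dy/dt = 0: 0.000801·1040 - 0.343 = 0.0313z*, so z* = 0.491/0.0313 = 15.7.

x* ≈ 1040, y* ≈ 18.6, z* ≈ 15.7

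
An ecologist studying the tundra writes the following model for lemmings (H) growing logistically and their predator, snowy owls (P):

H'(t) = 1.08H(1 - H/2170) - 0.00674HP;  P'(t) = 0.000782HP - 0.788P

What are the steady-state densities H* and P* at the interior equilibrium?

H* ≈ 1010, P* ≈ 85.8

From dP/dt = 0 with P > 0: 0.000782H* = 0.788, so H* = 1010.
Substitute into dH/dt = 0: 1.08(1 - 1010/2170) = 0.00674P*.
The bracket is 0.536, giving P* = 0.578/0.00674 = 85.8.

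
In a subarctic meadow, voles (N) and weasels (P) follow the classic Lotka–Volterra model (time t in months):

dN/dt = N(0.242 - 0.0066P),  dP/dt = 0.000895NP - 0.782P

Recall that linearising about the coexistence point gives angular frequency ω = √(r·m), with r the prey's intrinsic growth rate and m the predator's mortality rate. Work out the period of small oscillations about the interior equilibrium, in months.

Here r = 0.242 and m = 0.782, so r·m = 0.189.
ω = √0.189 = 0.435 per month, hence T = 2π/ω ≈ 14.4 months.

T ≈ 14.4 months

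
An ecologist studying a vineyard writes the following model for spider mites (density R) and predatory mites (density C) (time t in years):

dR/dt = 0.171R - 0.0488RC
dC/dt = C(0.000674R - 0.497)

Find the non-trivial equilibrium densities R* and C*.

Set dC/dt = 0 with C > 0: 0.000674R - 0.497 = 0, so R* = 0.497/0.000674 = 737.
Set dR/dt = 0 with R > 0: 0.171 - 0.0488C = 0, so C* = 0.171/0.0488 = 3.5.

R* ≈ 737, C* ≈ 3.5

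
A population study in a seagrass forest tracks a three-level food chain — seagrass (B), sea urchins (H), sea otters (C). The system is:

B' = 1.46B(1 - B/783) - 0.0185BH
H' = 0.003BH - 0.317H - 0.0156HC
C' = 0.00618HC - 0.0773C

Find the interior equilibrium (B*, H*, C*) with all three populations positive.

From dC/dt = 0: 0.00618H* = 0.0773, so H* = 12.5.
From dB/dt = 0: 1.46(1 - B*/783) = 0.0185·12.5, giving B* = 783·(1 - 0.158) = 659.
From dH/dt = 0: 0.003·659 - 0.317 = 0.0156C*, so C* = 1.66/0.0156 = 106.

B* ≈ 659, H* ≈ 12.5, C* ≈ 106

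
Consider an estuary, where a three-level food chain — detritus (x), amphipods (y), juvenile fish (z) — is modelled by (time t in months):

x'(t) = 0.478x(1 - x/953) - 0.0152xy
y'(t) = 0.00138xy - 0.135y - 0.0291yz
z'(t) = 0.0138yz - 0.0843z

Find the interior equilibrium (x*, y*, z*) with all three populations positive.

From dz/dt = 0: 0.0138y* = 0.0843, so y* = 6.11.
From dx/dt = 0: 0.478(1 - x*/953) = 0.0152·6.11, giving x* = 953·(1 - 0.194) = 768.
From dy/dt = 0: 0.00138·768 - 0.135 = 0.0291z*, so z* = 0.925/0.0291 = 31.8.

x* ≈ 768, y* ≈ 6.11, z* ≈ 31.8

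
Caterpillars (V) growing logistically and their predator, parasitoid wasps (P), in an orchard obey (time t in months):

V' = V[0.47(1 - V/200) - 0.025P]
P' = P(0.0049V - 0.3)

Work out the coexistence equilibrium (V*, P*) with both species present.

V* ≈ 61.2, P* ≈ 13

From dP/dt = 0 with P > 0: 0.0049V* = 0.3, so V* = 61.2.
Substitute into dV/dt = 0: 0.47(1 - 61.2/200) = 0.025P*.
The bracket is 0.694, giving P* = 0.326/0.025 = 13.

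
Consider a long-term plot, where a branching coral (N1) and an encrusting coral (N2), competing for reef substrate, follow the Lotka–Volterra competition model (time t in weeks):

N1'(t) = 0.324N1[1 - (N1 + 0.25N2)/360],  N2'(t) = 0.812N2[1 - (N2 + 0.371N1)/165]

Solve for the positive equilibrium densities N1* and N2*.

N1* ≈ 351, N2* ≈ 34.7

Setting both brackets to zero gives the nullclines N1 + 0.25N2 = 360 and 0.371N1 + N2 = 165.
Substituting N2 = 165 - 0.371N1 into the first: N1(1 - 0.25·0.371) = 360 - 0.25·165.
So N1* = 319/0.907 = 351, and then N2* = 165 - 0.371·351 = 34.7.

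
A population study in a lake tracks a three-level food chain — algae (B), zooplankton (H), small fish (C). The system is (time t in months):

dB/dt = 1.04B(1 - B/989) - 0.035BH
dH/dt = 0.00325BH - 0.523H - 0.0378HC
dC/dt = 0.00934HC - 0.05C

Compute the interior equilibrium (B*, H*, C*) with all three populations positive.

B* ≈ 811, H* ≈ 5.35, C* ≈ 55.9

From dC/dt = 0: 0.00934H* = 0.05, so H* = 5.35.
From dB/dt = 0: 1.04(1 - B*/989) = 0.035·5.35, giving B* = 989·(1 - 0.18) = 811.
From dH/dt = 0: 0.00325·811 - 0.523 = 0.0378C*, so C* = 2.11/0.0378 = 55.9.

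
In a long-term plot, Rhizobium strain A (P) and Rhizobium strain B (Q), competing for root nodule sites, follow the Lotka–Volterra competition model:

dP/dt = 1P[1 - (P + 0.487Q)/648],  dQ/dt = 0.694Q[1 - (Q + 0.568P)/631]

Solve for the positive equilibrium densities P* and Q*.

P* ≈ 471, Q* ≈ 363

Setting both brackets to zero gives the nullclines P + 0.487Q = 648 and 0.568P + Q = 631.
Substituting Q = 631 - 0.568P into the first: P(1 - 0.487·0.568) = 648 - 0.487·631.
So P* = 341/0.723 = 471, and then Q* = 631 - 0.568·471 = 363.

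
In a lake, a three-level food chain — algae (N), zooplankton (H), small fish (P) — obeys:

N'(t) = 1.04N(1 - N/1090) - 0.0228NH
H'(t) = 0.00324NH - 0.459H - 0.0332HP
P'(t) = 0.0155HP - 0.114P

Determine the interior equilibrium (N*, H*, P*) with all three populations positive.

N* ≈ 914, H* ≈ 7.35, P* ≈ 75.4

From dP/dt = 0: 0.0155H* = 0.114, so H* = 7.35.
From dN/dt = 0: 1.04(1 - N*/1090) = 0.0228·7.35, giving N* = 1090·(1 - 0.161) = 914.
From dH/dt = 0: 0.00324·914 - 0.459 = 0.0332P*, so P* = 2.5/0.0332 = 75.4.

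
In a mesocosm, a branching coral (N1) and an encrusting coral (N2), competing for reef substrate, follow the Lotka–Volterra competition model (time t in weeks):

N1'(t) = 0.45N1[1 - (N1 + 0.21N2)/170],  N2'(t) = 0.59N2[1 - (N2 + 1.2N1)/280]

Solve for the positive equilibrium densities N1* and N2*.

N1* ≈ 149, N2* ≈ 102

Setting both brackets to zero gives the nullclines N1 + 0.21N2 = 170 and 1.2N1 + N2 = 280.
Substituting N2 = 280 - 1.2N1 into the first: N1(1 - 0.21·1.2) = 170 - 0.21·280.
So N1* = 111/0.748 = 149, and then N2* = 280 - 1.2·149 = 102.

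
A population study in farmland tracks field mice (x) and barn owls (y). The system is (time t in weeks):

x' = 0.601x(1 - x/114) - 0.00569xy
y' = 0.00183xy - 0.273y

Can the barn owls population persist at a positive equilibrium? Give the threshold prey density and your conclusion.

Threshold x = 149; K < 149, so no, the predator goes extinct.

The predator equation gives dy/dt > 0 only when x > 0.273/0.00183 = 149.
Without the predator, x → K = 114. Since 114 < 149, the predator cannot invade.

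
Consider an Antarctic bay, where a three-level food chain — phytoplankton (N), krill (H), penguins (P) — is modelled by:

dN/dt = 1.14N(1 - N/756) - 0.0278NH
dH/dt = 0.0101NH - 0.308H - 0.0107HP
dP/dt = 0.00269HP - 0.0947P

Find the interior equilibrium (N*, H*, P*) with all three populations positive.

From dP/dt = 0: 0.00269H* = 0.0947, so H* = 35.2.
From dN/dt = 0: 1.14(1 - N*/756) = 0.0278·35.2, giving N* = 756·(1 - 0.858) = 107.
From dH/dt = 0: 0.0101·107 - 0.308 = 0.0107P*, so P* = 0.772/0.0107 = 72.2.

N* ≈ 107, H* ≈ 35.2, P* ≈ 72.2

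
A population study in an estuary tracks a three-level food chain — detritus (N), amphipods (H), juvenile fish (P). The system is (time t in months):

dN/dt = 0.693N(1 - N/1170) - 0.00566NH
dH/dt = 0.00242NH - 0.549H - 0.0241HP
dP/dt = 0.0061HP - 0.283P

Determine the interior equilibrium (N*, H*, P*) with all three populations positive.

N* ≈ 727, H* ≈ 46.4, P* ≈ 50.2

From dP/dt = 0: 0.0061H* = 0.283, so H* = 46.4.
From dN/dt = 0: 0.693(1 - N*/1170) = 0.00566·46.4, giving N* = 1170·(1 - 0.379) = 727.
From dH/dt = 0: 0.00242·727 - 0.549 = 0.0241P*, so P* = 1.21/0.0241 = 50.2.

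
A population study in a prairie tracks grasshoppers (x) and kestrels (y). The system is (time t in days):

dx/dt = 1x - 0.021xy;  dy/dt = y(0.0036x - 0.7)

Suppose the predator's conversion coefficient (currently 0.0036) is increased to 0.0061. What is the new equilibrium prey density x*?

x* ≈ 115

At the interior fixed point, setting dy/dt = 0 with y > 0 fixes x* = (predator death rate)/(xy coefficient) — independent of the other coefficients.
With the change, x* = 0.7/0.0061 = 115; it falls from 194.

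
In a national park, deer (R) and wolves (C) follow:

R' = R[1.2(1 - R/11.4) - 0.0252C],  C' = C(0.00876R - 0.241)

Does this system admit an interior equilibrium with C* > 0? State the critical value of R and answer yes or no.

Threshold R = 27.5; K < 27.5, so no, the predator goes extinct.

The predator equation gives dC/dt > 0 only when R > 0.241/0.00876 = 27.5.
Without the predator, R → K = 11.4. Since 11.4 < 27.5, the predator cannot invade.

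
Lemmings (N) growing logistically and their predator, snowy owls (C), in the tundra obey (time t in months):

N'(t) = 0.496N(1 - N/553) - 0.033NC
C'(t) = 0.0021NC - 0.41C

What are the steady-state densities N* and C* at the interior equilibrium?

N* ≈ 195, C* ≈ 9.72

From dC/dt = 0 with C > 0: 0.0021N* = 0.41, so N* = 195.
Substitute into dN/dt = 0: 0.496(1 - 195/553) = 0.033C*.
The bracket is 0.647, giving C* = 0.321/0.033 = 9.72.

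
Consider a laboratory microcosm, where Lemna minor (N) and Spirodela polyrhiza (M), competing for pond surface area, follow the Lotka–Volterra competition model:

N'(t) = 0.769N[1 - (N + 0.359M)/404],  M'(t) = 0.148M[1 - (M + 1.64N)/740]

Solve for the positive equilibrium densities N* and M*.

Setting both brackets to zero gives the nullclines N + 0.359M = 404 and 1.64N + M = 740.
Substituting M = 740 - 1.64N into the first: N(1 - 0.359·1.64) = 404 - 0.359·740.
So N* = 138/0.411 = 336, and then M* = 740 - 1.64·336 = 188.

N* ≈ 336, M* ≈ 188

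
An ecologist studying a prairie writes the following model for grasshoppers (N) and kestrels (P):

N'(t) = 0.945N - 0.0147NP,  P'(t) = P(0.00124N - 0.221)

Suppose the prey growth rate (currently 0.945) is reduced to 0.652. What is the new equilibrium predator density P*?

At the interior fixed point, setting dN/dt = 0 with N > 0 fixes P* = (prey growth rate)/(NP coefficient) — independent of the other coefficients.
With the change, P* = 0.652/0.0147 = 44.4; it falls from 64.3.

P* ≈ 44.4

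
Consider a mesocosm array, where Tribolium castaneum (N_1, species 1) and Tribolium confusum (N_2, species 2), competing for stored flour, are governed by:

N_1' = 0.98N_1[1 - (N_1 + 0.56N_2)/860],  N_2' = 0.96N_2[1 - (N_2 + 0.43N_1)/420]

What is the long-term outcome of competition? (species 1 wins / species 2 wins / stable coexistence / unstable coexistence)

Compare the nullcline intercepts: K1/α12 = 860/0.56 = 1540 > K2 = 420; K2/α21 = 420/0.43 = 977 > K1 = 860.
Since both inequalities hold, each species can invade when rare, so the interior equilibrium is stable.

stable coexistence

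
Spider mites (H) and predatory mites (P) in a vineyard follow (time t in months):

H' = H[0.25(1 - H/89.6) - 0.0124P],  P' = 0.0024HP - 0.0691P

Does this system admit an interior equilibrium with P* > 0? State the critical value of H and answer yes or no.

Threshold H = 28.8; K > 28.8, so yes, the predator persists.

The predator equation gives dP/dt > 0 only when H > 0.0691/0.0024 = 28.8.
Without the predator, H → K = 89.6. Since 89.6 > 28.8, the predator can invade and persist.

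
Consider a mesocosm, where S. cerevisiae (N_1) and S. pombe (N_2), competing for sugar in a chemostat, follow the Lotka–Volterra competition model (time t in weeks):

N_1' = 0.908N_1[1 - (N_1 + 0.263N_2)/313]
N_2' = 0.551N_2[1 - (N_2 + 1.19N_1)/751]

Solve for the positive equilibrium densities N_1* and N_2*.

Setting both brackets to zero gives the nullclines N_1 + 0.263N_2 = 313 and 1.19N_1 + N_2 = 751.
Substituting N_2 = 751 - 1.19N_1 into the first: N_1(1 - 0.263·1.19) = 313 - 0.263·751.
So N_1* = 115/0.687 = 168, and then N_2* = 751 - 1.19·168 = 551.

N_1* ≈ 168, N_2* ≈ 551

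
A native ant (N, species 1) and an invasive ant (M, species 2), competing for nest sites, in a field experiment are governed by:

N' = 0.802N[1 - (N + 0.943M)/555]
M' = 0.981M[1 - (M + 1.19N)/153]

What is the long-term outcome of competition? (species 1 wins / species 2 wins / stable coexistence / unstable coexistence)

Compare the nullcline intercepts: K1/α12 = 555/0.943 = 589 > K2 = 153; K2/α21 = 153/1.19 = 129 < K1 = 555.
Since the inequalities point opposite ways, species 1 can invade but species 2 cannot.

species 1 excludes species 2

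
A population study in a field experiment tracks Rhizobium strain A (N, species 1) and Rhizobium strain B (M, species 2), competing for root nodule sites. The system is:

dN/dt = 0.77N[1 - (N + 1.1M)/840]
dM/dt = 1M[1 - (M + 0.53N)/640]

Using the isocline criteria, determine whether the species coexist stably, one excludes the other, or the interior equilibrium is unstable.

stable coexistence

Compare the nullcline intercepts: K1/α12 = 840/1.1 = 764 > K2 = 640; K2/α21 = 640/0.53 = 1210 > K1 = 840.
Since both inequalities hold, each species can invade when rare, so the interior equilibrium is stable.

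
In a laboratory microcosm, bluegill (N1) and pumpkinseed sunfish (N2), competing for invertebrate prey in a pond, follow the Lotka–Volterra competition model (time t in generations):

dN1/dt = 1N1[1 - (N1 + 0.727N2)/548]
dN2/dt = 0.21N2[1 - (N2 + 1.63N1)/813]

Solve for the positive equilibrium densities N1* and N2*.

N1* ≈ 233, N2* ≈ 434

Setting both brackets to zero gives the nullclines N1 + 0.727N2 = 548 and 1.63N1 + N2 = 813.
Substituting N2 = 813 - 1.63N1 into the first: N1(1 - 0.727·1.63) = 548 - 0.727·813.
So N1* = -43.1/-0.185 = 233, and then N2* = 813 - 1.63·233 = 434.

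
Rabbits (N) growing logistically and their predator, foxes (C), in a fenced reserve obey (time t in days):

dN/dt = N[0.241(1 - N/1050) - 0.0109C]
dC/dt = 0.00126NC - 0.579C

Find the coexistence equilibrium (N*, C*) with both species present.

N* ≈ 460, C* ≈ 12.4

From dC/dt = 0 with C > 0: 0.00126N* = 0.579, so N* = 460.
Substitute into dN/dt = 0: 0.241(1 - 460/1050) = 0.0109C*.
The bracket is 0.562, giving C* = 0.136/0.0109 = 12.4.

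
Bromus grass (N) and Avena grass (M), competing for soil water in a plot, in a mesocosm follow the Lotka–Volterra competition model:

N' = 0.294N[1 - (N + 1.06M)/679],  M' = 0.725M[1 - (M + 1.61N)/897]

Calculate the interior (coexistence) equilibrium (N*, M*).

N* ≈ 385, M* ≈ 278

Setting both brackets to zero gives the nullclines N + 1.06M = 679 and 1.61N + M = 897.
Substituting M = 897 - 1.61N into the first: N(1 - 1.06·1.61) = 679 - 1.06·897.
So N* = -272/-0.707 = 385, and then M* = 897 - 1.61·385 = 278.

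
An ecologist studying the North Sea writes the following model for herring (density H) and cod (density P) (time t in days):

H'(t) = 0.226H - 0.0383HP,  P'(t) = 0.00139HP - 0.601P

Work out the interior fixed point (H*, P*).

Set dP/dt = 0 with P > 0: 0.00139H - 0.601 = 0, so H* = 0.601/0.00139 = 432.
Set dH/dt = 0 with H > 0: 0.226 - 0.0383P = 0, so P* = 0.226/0.0383 = 5.9.

H* ≈ 432, P* ≈ 5.9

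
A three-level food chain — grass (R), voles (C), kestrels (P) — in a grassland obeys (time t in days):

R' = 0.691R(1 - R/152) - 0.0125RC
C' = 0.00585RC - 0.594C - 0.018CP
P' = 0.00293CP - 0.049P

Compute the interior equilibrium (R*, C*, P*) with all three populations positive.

R* ≈ 106, C* ≈ 16.7, P* ≈ 1.46

From dP/dt = 0: 0.00293C* = 0.049, so C* = 16.7.
From dR/dt = 0: 0.691(1 - R*/152) = 0.0125·16.7, giving R* = 152·(1 - 0.303) = 106.
From dC/dt = 0: 0.00585·106 - 0.594 = 0.018P*, so P* = 0.0262/0.018 = 1.46.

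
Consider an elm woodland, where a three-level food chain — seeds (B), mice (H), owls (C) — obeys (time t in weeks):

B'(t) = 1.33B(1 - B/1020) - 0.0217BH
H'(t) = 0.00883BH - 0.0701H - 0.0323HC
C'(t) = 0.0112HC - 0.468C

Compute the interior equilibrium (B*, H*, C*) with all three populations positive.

From dC/dt = 0: 0.0112H* = 0.468, so H* = 41.8.
From dB/dt = 0: 1.33(1 - B*/1020) = 0.0217·41.8, giving B* = 1020·(1 - 0.682) = 325.
From dH/dt = 0: 0.00883·325 - 0.0701 = 0.0323C*, so C* = 2.8/0.0323 = 86.6.

B* ≈ 325, H* ≈ 41.8, C* ≈ 86.6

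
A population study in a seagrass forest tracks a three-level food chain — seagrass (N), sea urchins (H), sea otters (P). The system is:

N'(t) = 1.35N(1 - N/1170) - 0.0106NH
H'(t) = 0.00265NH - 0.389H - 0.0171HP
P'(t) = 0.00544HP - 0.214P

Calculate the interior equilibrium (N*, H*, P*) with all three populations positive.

N* ≈ 809, H* ≈ 39.3, P* ≈ 103

From dP/dt = 0: 0.00544H* = 0.214, so H* = 39.3.
From dN/dt = 0: 1.35(1 - N*/1170) = 0.0106·39.3, giving N* = 1170·(1 - 0.309) = 809.
From dH/dt = 0: 0.00265·809 - 0.389 = 0.0171P*, so P* = 1.75/0.0171 = 103.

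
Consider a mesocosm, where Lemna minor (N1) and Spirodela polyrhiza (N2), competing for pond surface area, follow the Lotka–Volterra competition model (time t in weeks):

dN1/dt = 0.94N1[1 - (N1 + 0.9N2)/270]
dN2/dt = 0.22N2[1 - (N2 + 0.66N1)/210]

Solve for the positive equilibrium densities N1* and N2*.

Setting both brackets to zero gives the nullclines N1 + 0.9N2 = 270 and 0.66N1 + N2 = 210.
Substituting N2 = 210 - 0.66N1 into the first: N1(1 - 0.9·0.66) = 270 - 0.9·210.
So N1* = 81/0.406 = 200, and then N2* = 210 - 0.66·200 = 78.3.

N1* ≈ 200, N2* ≈ 78.3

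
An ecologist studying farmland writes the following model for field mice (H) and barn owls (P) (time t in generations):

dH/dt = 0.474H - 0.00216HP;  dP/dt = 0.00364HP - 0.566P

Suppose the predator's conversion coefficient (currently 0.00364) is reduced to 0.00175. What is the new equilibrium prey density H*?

At the interior fixed point, setting dP/dt = 0 with P > 0 fixes H* = (predator death rate)/(HP coefficient) — independent of the other coefficients.
With the change, H* = 0.566/0.00175 = 323; it rises from 155.

H* ≈ 323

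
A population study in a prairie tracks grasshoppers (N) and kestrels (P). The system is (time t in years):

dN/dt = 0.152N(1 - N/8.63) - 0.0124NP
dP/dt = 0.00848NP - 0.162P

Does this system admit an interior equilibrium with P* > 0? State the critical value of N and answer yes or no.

The predator equation gives dP/dt > 0 only when N > 0.162/0.00848 = 19.1.
Without the predator, N → K = 8.63. Since 8.63 < 19.1, the predator cannot invade.

Threshold N = 19.1; K < 19.1, so no, the predator goes extinct.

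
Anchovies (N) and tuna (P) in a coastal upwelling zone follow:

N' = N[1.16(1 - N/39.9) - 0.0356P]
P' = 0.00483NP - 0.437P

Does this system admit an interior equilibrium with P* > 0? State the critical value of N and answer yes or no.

Threshold N = 90.5; K < 90.5, so no, the predator goes extinct.

The predator equation gives dP/dt > 0 only when N > 0.437/0.00483 = 90.5.
Without the predator, N → K = 39.9. Since 39.9 < 90.5, the predator cannot invade.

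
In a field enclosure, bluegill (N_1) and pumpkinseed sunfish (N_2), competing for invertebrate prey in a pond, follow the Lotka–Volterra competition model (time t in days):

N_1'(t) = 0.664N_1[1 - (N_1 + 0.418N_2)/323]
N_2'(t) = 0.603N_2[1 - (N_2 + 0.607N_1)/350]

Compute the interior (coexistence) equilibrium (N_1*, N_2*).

N_1* ≈ 237, N_2* ≈ 206

Setting both brackets to zero gives the nullclines N_1 + 0.418N_2 = 323 and 0.607N_1 + N_2 = 350.
Substituting N_2 = 350 - 0.607N_1 into the first: N_1(1 - 0.418·0.607) = 323 - 0.418·350.
So N_1* = 177/0.746 = 237, and then N_2* = 350 - 0.607·237 = 206.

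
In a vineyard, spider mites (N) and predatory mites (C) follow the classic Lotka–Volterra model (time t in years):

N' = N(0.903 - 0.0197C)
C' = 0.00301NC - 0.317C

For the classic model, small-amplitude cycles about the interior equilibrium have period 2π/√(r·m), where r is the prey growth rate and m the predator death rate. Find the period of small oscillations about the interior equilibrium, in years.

Here r = 0.903 and m = 0.317, so r·m = 0.286.
ω = √0.286 = 0.535 per year, hence T = 2π/ω ≈ 11.7 years.

T ≈ 11.7 years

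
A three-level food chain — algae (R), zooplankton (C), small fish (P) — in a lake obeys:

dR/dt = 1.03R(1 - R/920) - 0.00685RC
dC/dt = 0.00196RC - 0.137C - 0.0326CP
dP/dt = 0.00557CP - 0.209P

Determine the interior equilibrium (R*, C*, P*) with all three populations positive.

R* ≈ 690, C* ≈ 37.5, P* ≈ 37.3

From dP/dt = 0: 0.00557C* = 0.209, so C* = 37.5.
From dR/dt = 0: 1.03(1 - R*/920) = 0.00685·37.5, giving R* = 920·(1 - 0.25) = 690.
From dC/dt = 0: 0.00196·690 - 0.137 = 0.0326P*, so P* = 1.22/0.0326 = 37.3.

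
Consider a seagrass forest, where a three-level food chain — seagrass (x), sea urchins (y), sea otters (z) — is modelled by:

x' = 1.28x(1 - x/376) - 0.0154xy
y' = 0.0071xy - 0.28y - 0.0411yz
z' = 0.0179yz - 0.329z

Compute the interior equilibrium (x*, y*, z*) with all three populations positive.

From dz/dt = 0: 0.0179y* = 0.329, so y* = 18.4.
From dx/dt = 0: 1.28(1 - x*/376) = 0.0154·18.4, giving x* = 376·(1 - 0.221) = 293.
From dy/dt = 0: 0.0071·293 - 0.28 = 0.0411z*, so z* = 1.8/0.0411 = 43.8.

x* ≈ 293, y* ≈ 18.4, z* ≈ 43.8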